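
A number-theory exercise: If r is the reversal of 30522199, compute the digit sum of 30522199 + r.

35

Reversal of 30522199 is 99122503; 30522199 + 99122503 = 129644702.
Digit sum of 129644702: 1+2+9+6+4+4+7+0+2 = 35.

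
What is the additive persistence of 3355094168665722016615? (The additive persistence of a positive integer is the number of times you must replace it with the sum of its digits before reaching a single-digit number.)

3355094168665722016615 → 91 → 10 → 1 (3 steps)

3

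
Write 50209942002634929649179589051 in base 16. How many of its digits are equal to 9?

2

50209942002634929649179589051 in base 16 is A23CB0C9FB3CEE8D253E79BB.
The digit 9 appears 2 times.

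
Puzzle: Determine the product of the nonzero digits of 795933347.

2143260

7×9×5×9×3×3×3×4×7 = 2143260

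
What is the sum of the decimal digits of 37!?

153

37! = 13763753091226345046315979581580902400000000
Sum of its 44 digits: 153.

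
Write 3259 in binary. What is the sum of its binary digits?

8

3259 in base 2 is 110010111011.
Digit sum: 1+1+0+0+1+0+1+1+1+0+1+1 = 8.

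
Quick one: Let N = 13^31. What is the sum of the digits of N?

13^31 = 34059943367449284484947168626829637
Sum of its 35 digits: 184.

184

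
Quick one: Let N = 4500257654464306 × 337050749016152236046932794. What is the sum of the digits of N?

4500257654464306 × 337050749016152236046932794 = 1516815213202866754972117589532112453850964
Sum of its 43 digits: 180.

180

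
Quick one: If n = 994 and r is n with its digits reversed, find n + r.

Reverse of 994 is 499.
994 + 499 = 1493

1493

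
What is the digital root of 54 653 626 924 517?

5+4+6+5+3+6+2+6+9+2+4+5+1+7 = 65
6+5 = 11
1+1 = 2
(Equivalently, 54 653 626 924 517 mod 9 = 2.)

2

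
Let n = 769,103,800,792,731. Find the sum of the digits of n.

7+6+9+1+0+3+8+0+0+7+9+2+7+3+1 = 63

63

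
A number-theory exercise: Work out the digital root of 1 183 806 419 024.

1+1+8+3+8+0+6+4+1+9+0+2+4 = 47
4+7 = 11
1+1 = 2

2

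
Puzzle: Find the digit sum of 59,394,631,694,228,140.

5+9+3+9+4+6+3+1+6+9+4+2+2+8+1+4+0 = 76

76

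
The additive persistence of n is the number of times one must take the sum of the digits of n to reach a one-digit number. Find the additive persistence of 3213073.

3213073 → 19 → 10 → 1 (3 steps)

3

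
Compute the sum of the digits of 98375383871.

9+8+3+7+5+3+8+3+8+7+1 = 62

62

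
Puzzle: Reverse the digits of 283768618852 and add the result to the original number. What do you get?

542585486234

Reverse of 283768618852 is 258816867382.
283768618852 + 258816867382 = 542585486234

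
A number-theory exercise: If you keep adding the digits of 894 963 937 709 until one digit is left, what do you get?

2

8+9+4+9+6+3+9+3+7+7+0+9 = 74
7+4 = 11
1+1 = 2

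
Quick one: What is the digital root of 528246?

5+2+8+2+4+6 = 27
2+7 = 9

9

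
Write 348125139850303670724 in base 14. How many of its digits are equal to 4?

2

348125139850303670724 in base 14 is B5BAA466308C814112.
The digit 4 appears 2 times.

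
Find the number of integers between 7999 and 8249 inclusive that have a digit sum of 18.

The integers in [7999, 8249] that have a digit sum of 18: 8019, 8028, 8037, 8046, 8055, 8064, …, 8235, 8244.
24 qualify.

24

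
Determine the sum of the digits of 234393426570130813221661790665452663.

141

2+3+4+3+9+3+4+2+6+5+7+0+1+3+0+8+1+3+2+2+1+6+6+1+7+9+0+6+6+5+4+5+2+6+6+3 = 141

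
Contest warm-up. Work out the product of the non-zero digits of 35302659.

24300

3×5×3×2×6×5×9 = 24300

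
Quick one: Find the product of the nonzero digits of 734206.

7×3×4×2×6 = 1008

1008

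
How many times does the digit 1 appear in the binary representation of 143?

5

143 in base 2 is 10001111.
The digit 1 appears 5 times.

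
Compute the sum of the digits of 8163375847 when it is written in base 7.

37

8163375847 in base 7 is 406203356404.
Digit sum: 4+0+6+2+0+3+3+5+6+4+0+4 = 37.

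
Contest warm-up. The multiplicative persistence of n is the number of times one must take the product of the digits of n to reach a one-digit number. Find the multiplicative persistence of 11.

1

11 → 1 (1 step)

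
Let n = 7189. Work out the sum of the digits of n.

7+1+8+9 = 25

25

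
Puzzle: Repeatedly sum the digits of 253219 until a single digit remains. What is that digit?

2+5+3+2+1+9 = 22
2+2 = 4

4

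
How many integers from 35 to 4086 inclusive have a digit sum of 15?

The integers in [35, 4086] that have a digit sum of 15: 69, 78, 87, 96, 159, 168, …, 4074, 4083.
303 qualify.

303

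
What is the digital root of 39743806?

3+9+7+4+3+8+0+6 = 40
4+0 = 4
(Equivalently, 39743806 mod 9 = 4.)

4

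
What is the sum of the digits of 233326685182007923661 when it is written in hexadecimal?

233326685182007923661 in base 16 is CA60EE7F48CFB53CD.
Digit sum: 12+10+6+0+14+14+7+15+4+8+12+15+11+5+3+12+13 = 161.

161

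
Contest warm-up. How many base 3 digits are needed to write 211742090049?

211742090049 in base 3 is 202020112200002122220110, which has 24 digits.

24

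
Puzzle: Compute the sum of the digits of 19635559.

43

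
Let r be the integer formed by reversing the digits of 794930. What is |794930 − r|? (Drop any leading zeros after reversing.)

755433

Reverse of 794930 is 39497.
|794930 − 39497| = 755433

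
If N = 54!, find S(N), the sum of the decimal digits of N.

54! = 230843697339241380472092742683027581083278564571807941132288000000000000
Sum of its 72 digits: 261.

261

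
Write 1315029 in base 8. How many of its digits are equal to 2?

1

1315029 in base 8 is 5010325.
The digit 2 appears 1 time.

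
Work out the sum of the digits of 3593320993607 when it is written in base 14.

3593320993607 in base 14 is C5CBC0DA779.
Digit sum: 12+5+12+11+12+0+13+10+7+7+9 = 98.

98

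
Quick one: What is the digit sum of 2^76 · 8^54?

2^76 · 8^54 = 441711766194596082395824375185729628956870974218904739530401550323154944
Sum of its 72 digits: 331.

331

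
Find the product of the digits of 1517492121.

5040

1×5×1×7×4×9×2×1×2×1 = 5040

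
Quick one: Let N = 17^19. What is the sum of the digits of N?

98

17^19 = 239072435685151324847153
Sum of its 24 digits: 98.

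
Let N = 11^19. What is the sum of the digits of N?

83

11^19 = 61159090448414546291
Sum of its 20 digits: 83.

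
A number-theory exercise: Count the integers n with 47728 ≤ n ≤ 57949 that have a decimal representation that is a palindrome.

102

The integers in [47728, 57949] that have a decimal representation that is a palindrome: 47774, 47874, 47974, 48084, 48184, 48284, …, 57775, 57875.
102 qualify.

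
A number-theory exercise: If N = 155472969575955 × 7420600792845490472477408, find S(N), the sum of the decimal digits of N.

155472969575955 × 7420600792845490472477408 = 1153702841301374491660599872260077524640
Sum of its 40 digits: 159.

159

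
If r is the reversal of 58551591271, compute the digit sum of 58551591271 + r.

Reversal of 58551591271 is 17219515585; 58551591271 + 17219515585 = 75771106856.
Digit sum of 75771106856: 7+5+7+7+1+1+0+6+8+5+6 = 53.

53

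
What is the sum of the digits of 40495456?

4+0+4+9+5+4+5+6 = 37

37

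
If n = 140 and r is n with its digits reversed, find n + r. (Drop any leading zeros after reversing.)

181

Reverse of 140 is 41.
140 + 41 = 181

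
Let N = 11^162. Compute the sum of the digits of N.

730

11^162 = 5077091561327677113415553585980590842360615728229233364862290815297716701264433363773373053938332281076254624013242157863555226477026837198609634984531166006978737225721
Sum of its 169 digits: 730.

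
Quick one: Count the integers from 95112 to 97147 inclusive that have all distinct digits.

The integers in [95112, 97147] that have all distinct digits: 95120, 95123, 95124, 95126, 95127, 95128, …, 97145, 97146.
689 qualify.

689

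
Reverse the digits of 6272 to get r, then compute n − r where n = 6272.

3546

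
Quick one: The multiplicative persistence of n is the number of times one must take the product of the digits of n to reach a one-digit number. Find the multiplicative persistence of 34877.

34877 → 4704 → 0 (2 steps)

2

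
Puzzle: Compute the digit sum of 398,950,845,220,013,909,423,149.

100

3+9+8+9+5+0+8+4+5+2+2+0+0+1+3+9+0+9+4+2+3+1+4+9 = 100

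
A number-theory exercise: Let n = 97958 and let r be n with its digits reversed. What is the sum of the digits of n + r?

31

Reversal of 97958 is 85979; 97958 + 85979 = 183937.
Digit sum of 183937: 1+8+3+9+3+7 = 31.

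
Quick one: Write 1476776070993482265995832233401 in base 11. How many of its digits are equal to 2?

1476776070993482265995832233401 in base 11 is A2710634679853255915521AA1770.
The digit 2 appears 3 times.

3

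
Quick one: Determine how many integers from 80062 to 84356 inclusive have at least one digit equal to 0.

The integers in [80062, 84356] that have at least one digit equal to 0: 80062, 80063, 80064, 80065, 80066, 80067, …, 84340, 84350.
1904 qualify.

1904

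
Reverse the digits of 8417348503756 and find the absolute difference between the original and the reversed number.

Reverse of 8417348503756 is 6573058437148.
|8417348503756 − 6573058437148| = 1844290066608

1844290066608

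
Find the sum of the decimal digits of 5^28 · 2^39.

5^28 · 2^39 = 20480000000000000000000000000000
Sum of its 32 digits: 14.

14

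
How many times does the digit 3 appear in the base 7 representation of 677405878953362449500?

2

677405878953362449500 in base 7 is 3351542202446246400424551.
The digit 3 appears 2 times.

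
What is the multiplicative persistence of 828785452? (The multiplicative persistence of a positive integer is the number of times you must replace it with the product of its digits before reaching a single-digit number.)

828785452 → 1433600 → 0 (2 steps)

2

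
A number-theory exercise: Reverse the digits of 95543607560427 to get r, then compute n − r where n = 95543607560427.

23137036925868

Reverse of 95543607560427 is 72406570634559.
95543607560427 − 72406570634559 = 23137036925868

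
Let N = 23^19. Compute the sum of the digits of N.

23^19 = 74615470927590710561908487
Sum of its 26 digits: 122.

122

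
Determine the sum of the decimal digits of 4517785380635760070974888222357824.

4+5+1+7+7+8+5+3+8+0+6+3+5+7+6+0+0+7+0+9+7+4+8+8+8+2+2+2+3+5+7+8+2+4 = 161

161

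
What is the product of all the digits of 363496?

11664

3×6×3×4×9×6 = 11664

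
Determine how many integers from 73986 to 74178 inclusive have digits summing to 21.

17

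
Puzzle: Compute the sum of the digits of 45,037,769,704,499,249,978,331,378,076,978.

4+5+0+3+7+7+6+9+7+0+4+4+9+9+2+4+9+9+7+8+3+3+1+3+7+8+0+7+6+9+7+8 = 175

175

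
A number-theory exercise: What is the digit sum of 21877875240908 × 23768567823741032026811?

154

21877875240908 × 23768567823741032026811 = 520005761502866468335372250139984388
Sum of its 36 digits: 154.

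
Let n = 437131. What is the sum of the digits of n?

19

4+3+7+1+3+1 = 19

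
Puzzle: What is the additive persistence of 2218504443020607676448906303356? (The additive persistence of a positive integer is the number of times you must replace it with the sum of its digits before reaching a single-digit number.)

2218504443020607676448906303356 → 118 → 10 → 1 (3 steps)

3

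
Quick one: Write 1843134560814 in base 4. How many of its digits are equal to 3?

4

1843134560814 in base 4 is 122310203120113220232.
The digit 3 appears 4 times.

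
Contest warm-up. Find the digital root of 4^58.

The digital root of n equals n mod 9 (or 9 when 9 | n), so we need 4^58 mod 9.
4^58 ≡ 4 (mod 9), so the digital root is 4.

4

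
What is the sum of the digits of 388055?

29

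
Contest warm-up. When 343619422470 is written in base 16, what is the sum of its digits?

30

343619422470 in base 16 is 5001504906.
Digit sum: 5+0+0+1+5+0+4+9+0+6 = 30.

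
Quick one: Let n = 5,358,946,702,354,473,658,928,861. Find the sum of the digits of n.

128

5+3+5+8+9+4+6+7+0+2+3+5+4+4+7+3+6+5+8+9+2+8+8+6+1 = 128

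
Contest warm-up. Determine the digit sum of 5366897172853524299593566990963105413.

185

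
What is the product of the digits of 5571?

5×5×7×1 = 175

175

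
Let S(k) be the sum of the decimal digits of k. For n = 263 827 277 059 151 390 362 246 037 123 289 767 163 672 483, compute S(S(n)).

First digit sum: 195.
1+9+5 = 15.

15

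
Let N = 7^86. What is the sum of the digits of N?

364

7^86 = 4769045228788439966405717081859702655999169022609320640655796073352869649
Sum of its 73 digits: 364.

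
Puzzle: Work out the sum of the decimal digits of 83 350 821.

30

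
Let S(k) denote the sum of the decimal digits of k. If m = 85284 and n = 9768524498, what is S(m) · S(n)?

S(85284) = 8+5+2+8+4 = 27.
S(9768524498) = 9+7+6+8+5+2+4+4+9+8 = 62.
27 · 62 = 1674.

1674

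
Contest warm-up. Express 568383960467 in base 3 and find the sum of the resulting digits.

23

568383960467 in base 3 is 2000100002122200211122002.
Digit sum: 2+0+0+0+1+0+0+0+0+2+1+2+2+2+0+0+2+1+1+1+2+2+0+0+2 = 23.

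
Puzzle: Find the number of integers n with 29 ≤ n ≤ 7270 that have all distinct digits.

The integers in [29, 7270] that have all distinct digits: 29, 30, 31, 32, 34, 35, …, 7268, 7269.
3890 qualify.

3890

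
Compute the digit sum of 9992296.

9+9+9+2+2+9+6 = 46

46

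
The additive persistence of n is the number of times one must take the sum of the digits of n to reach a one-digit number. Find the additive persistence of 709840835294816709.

2

709840835294816709 → 90 → 9 (2 steps)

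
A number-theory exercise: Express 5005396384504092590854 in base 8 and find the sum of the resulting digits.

92

5005396384504092590854 in base 8 is 1036537241477532677101406.
Digit sum: 1+0+3+6+5+3+7+2+4+1+4+7+7+5+3+2+6+7+7+1+0+1+4+0+6 = 92.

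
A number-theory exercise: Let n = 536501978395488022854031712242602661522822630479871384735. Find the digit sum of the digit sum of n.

7

First digit sum: 241.
2+4+1 = 7.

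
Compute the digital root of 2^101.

The digital root of n equals n mod 9 (or 9 when 9 | n), so we need 2^101 mod 9.
2^101 ≡ 5 (mod 9), so the digital root is 5.

5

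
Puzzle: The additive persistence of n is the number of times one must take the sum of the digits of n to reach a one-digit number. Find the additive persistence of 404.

404 → 8 (1 step)

1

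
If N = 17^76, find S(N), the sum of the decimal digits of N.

17^76 = 3266765984047762476113020857636095423501569427358254713188473809448582822334363925830408857281
Sum of its 94 digits: 424.

424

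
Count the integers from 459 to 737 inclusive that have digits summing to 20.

12

The integers in [459, 737] that have digits summing to 20: 479, 488, 497, 569, 578, 587, …, 686, 695.
12 qualify.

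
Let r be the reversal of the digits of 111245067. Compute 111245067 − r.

-649297044

Reverse of 111245067 is 760542111.
111245067 − 760542111 = -649297044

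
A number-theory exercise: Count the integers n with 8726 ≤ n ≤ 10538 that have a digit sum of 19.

87

The integers in [8726, 10538] that have a digit sum of 19: 8731, 8740, 8803, 8812, 8821, 8830, …, 10486, 10495.
87 qualify.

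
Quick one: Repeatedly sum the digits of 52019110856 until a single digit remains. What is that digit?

5+2+0+1+9+1+1+0+8+5+6 = 38
3+8 = 11
1+1 = 2

2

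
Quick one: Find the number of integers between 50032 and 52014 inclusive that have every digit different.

The integers in [50032, 52014] that have every digit different: 50123, 50124, 50126, 50127, 50128, 50129, …, 52013, 52014.
674 qualify.

674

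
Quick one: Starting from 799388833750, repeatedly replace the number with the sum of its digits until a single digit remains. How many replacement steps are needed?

799388833750 → 70 → 7 (2 steps)

2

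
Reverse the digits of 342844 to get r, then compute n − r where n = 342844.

-105399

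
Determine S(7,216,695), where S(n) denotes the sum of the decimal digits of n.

36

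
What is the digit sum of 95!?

585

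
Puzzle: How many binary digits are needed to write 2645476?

2645476 in base 2 is 1010000101110111100100, which has 22 digits.

22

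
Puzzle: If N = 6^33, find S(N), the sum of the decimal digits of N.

6^33 = 47751966659678405306351616
Sum of its 26 digits: 126.

126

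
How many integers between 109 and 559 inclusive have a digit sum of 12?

42

The integers in [109, 559] that have a digit sum of 12: 129, 138, 147, 156, 165, 174, …, 543, 552.
42 qualify.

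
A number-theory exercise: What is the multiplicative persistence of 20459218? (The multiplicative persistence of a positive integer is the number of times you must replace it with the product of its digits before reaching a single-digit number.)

1

20459218 → 0 (1 step)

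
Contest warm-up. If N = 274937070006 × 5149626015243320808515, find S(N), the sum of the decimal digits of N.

135

274937070006 × 5149626015243320808515 = 1415823088257671716254605075901090
Sum of its 34 digits: 135.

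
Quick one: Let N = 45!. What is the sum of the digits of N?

45! = 119622220865480194561963161495657715064383733760000000000
Sum of its 57 digits: 207.

207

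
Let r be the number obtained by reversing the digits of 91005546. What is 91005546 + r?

Reverse of 91005546 is 64550019.
91005546 + 64550019 = 155555565

155555565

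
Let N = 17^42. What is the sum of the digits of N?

271

17^42 = 4773695331839566234818968439734627784374274207965089
Sum of its 52 digits: 271.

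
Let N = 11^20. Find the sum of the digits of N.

11^20 = 672749994932560009201
Sum of its 21 digits: 94.

94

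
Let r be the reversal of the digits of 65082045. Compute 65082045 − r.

Reverse of 65082045 is 54028056.
65082045 − 54028056 = 11053989

11053989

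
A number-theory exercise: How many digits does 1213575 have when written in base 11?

1213575 in base 11 is 759860, which has 6 digits.

6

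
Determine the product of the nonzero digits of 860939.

8×6×9×3×9 = 11664

11664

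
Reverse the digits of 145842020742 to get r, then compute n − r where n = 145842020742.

-101178227799

Reverse of 145842020742 is 247020248541.
145842020742 − 247020248541 = -101178227799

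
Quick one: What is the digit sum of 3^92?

171

3^92 = 78551672112789411833022577315290546060373041
Sum of its 44 digits: 171.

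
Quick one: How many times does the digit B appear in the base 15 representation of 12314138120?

12314138120 in base 15 is 4C11237B5.
The digit B appears 1 time.

1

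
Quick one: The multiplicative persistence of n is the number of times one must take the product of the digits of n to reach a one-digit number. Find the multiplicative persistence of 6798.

6798 → 3024 → 0 (2 steps)

2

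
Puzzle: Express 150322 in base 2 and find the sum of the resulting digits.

8

150322 in base 2 is 100100101100110010.
Digit sum: 1+0+0+1+0+0+1+0+1+1+0+0+1+1+0+0+1+0 = 8.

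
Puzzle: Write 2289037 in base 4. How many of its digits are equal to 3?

3

2289037 in base 4 is 20232312031.
The digit 3 appears 3 times.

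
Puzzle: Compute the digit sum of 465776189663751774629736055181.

152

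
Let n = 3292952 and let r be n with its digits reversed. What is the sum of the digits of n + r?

46

Reversal of 3292952 is 2592923; 3292952 + 2592923 = 5885875.
Digit sum of 5885875: 5+8+8+5+8+7+5 = 46.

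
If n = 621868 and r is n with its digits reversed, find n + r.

1489994

Reverse of 621868 is 868126.
621868 + 868126 = 1489994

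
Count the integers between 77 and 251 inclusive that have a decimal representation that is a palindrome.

The integers in [77, 251] that have a decimal representation that is a palindrome: 77, 88, 99, 101, 111, 121, …, 232, 242.
18 qualify.

18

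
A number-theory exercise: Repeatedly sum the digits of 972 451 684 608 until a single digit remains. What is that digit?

6

9+7+2+4+5+1+6+8+4+6+0+8 = 60
6+0 = 6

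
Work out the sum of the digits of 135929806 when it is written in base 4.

22

135929806 in base 4 is 20012201333032.
Digit sum: 2+0+0+1+2+2+0+1+3+3+3+0+3+2 = 22.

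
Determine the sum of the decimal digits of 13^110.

13^110 = 341797399186042035027394120631466321910287364497286886852738358841330579862013991380742233214225094764227736945196195797849
Sum of its 123 digits: 565.

565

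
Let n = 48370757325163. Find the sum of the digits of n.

61

4+8+3+7+0+7+5+7+3+2+5+1+6+3 = 61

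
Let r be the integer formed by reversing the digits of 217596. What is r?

695712

Reversing 217596 gives 695712.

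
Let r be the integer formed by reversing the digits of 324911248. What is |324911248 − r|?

517208175

Reverse of 324911248 is 842119423.
|324911248 − 842119423| = 517208175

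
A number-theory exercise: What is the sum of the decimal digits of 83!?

83! = 39455239697206586511897471180120610571436503407643446275224357528369751562996629334879591940103770870906880000000000000000000
Sum of its 125 digits: 486.

486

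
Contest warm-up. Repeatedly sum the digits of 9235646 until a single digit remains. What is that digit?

9+2+3+5+6+4+6 = 35
3+5 = 8
(Equivalently, 9235646 mod 9 = 8.)

8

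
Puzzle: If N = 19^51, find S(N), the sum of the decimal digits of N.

235

19^51 = 164601446942513134106236725812829032045114121982009343319734091019
Sum of its 66 digits: 235.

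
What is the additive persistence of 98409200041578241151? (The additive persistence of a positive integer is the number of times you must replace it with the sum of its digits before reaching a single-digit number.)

98409200041578241151 → 71 → 8 (2 steps)

2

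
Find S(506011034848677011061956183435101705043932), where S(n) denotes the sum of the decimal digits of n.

5+0+6+0+1+1+0+3+4+8+4+8+6+7+7+0+1+1+0+6+1+9+5+6+1+8+3+4+3+5+1+0+1+7+0+5+0+4+3+9+3+2 = 148

148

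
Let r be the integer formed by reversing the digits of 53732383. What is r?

38323735

Reversing 53732383 gives 38323735.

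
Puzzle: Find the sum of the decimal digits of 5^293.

1028

5^293 = 6283639635581089987962588102382432823008275855999295443342782869999494726043796296268925291567784898914794971603368804496854935821343640195593618974859473218883974994508623268529845518060028553009033203125
Sum of its 205 digits: 1028.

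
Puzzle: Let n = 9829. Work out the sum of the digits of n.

9+8+2+9 = 28

28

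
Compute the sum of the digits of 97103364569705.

65

9+7+1+0+3+3+6+4+5+6+9+7+0+5 = 65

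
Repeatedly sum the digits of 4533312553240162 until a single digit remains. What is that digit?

4+5+3+3+3+1+2+5+5+3+2+4+0+1+6+2 = 49
4+9 = 13
1+3 = 4
(Equivalently, 4533312553240162 mod 9 = 4.)

4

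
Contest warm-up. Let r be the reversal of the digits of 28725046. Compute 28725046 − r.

Reverse of 28725046 is 64052782.
28725046 − 64052782 = -35327736

-35327736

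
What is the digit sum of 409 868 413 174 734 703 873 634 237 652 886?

4+0+9+8+6+8+4+1+3+1+7+4+7+3+4+7+0+3+8+7+3+6+3+4+2+3+7+6+5+2+8+8+6 = 157

157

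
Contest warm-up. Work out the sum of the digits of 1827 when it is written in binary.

6

1827 in base 2 is 11100100011.
Digit sum: 1+1+1+0+0+1+0+0+0+1+1 = 6.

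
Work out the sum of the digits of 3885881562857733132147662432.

128

3+8+8+5+8+8+1+5+6+2+8+5+7+7+3+3+1+3+2+1+4+7+6+6+2+4+3+2 = 128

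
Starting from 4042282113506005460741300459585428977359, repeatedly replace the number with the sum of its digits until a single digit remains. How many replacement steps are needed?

3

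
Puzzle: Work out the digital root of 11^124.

7

The digital root of n equals n mod 9 (or 9 when 9 | n), so we need 11^124 mod 9.
11^124 ≡ 7 (mod 9), so the digital root is 7.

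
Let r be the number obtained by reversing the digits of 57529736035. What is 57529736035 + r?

110593528610

Reverse of 57529736035 is 53063792575.
57529736035 + 53063792575 = 110593528610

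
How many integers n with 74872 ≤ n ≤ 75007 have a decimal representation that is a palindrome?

The integers in [74872, 75007] that have a decimal representation that is a palindrome: 74947.
1 qualifies.

1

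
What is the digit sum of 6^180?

639

6^180 = 116741446195279078628053382791335881633270131715832481723779676398836856930282974584939114053628368372944886748404030500135265750611474251776
Sum of its 141 digits: 639.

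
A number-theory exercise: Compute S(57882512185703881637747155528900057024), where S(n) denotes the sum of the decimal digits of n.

166

5+7+8+8+2+5+1+2+1+8+5+7+0+3+8+8+1+6+3+7+7+4+7+1+5+5+5+2+8+9+0+0+0+5+7+0+2+4 = 166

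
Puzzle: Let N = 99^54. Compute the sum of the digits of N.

432

99^54 = 581166414118109827649036634072188477263514463661520415126356077359449306833528530006967713639571500310304601
Sum of its 108 digits: 432.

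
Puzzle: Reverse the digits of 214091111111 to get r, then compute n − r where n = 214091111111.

Reverse of 214091111111 is 111111190412.
214091111111 − 111111190412 = 102979920699

102979920699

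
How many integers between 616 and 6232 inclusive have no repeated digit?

The integers in [616, 6232] that have no repeated digit: 617, 618, 619, 620, 621, 623, …, 6230, 6231.
2923 qualify.

2923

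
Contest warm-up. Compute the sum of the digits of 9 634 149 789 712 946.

9+6+3+4+1+4+9+7+8+9+7+1+2+9+4+6 = 89

89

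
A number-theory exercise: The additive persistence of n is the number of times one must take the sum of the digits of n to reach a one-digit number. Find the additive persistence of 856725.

2

856725 → 33 → 6 (2 steps)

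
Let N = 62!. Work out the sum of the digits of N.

62! = 31469973260387937525653122354950764088012280797258232192163168247821107200000000000000
Sum of its 86 digits: 306.

306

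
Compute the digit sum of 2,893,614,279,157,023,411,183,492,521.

110

2+8+9+3+6+1+4+2+7+9+1+5+7+0+2+3+4+1+1+1+8+3+4+9+2+5+2+1 = 110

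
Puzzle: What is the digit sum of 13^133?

13^133 = 14271376276164604420193286714828883608207728770201760647866120065582994888986242465012563473349463772788717720324507874983163683035744195473537090653
Sum of its 149 digits: 679.

679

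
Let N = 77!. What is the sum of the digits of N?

432

77! = 145183092028285869634070784086308284983740379224208358846781574688061991349156420080065207861248000000000000000000
Sum of its 114 digits: 432.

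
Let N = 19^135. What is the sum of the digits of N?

793

19^135 = 42828821928241846954584931984682781692330700255613269873258126497677213994336325247215203358342158687131744496310391196007756401377063266506279898556901549102282850997144699
Sum of its 173 digits: 793.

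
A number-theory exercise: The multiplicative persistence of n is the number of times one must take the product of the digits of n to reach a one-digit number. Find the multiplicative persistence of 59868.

59868 → 17280 → 0 (2 steps)

2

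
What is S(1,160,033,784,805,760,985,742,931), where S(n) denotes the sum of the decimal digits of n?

1+1+6+0+0+3+3+7+8+4+8+0+5+7+6+0+9+8+5+7+4+2+9+3+1 = 107

107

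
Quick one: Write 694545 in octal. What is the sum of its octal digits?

694545 in base 8 is 2514421.
Digit sum: 2+5+1+4+4+2+1 = 19.

19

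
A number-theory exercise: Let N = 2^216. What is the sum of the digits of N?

2^216 = 105312291668557186697918027683670432318895095400549111254310977536
Sum of its 66 digits: 289.

289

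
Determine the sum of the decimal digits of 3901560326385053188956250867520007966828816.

3+9+0+1+5+6+0+3+2+6+3+8+5+0+5+3+1+8+8+9+5+6+2+5+0+8+6+7+5+2+0+0+0+7+9+6+6+8+2+8+8+1+6 = 192

192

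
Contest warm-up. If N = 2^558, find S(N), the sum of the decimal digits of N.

2^558 = 943490606205385338060388645247067222729230305104110107094051575061406040598037213021531681294414691885367093757690961224942646157481198158140358562858174010912348831744
Sum of its 168 digits: 676.

676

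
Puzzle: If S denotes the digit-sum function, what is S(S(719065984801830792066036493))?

First digit sum: 124.
1+2+4 = 7.

7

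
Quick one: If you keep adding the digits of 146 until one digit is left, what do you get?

1+4+6 = 11
1+1 = 2

2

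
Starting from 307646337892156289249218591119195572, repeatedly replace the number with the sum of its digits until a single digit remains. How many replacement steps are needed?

307646337892156289249218591119195572 → 170 → 8 (2 steps)

2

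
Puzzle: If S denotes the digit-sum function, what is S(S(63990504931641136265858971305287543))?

First digit sum: 158.
1+5+8 = 14.

14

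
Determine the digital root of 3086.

3+0+8+6 = 17
1+7 = 8

8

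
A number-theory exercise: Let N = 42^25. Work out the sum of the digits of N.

180

42^25 = 38126967124946768663101433365298971410432
Sum of its 41 digits: 180.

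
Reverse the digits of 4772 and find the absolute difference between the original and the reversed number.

Reverse of 4772 is 2774.
|4772 − 2774| = 1998

1998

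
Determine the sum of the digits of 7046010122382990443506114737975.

7+0+4+6+0+1+0+1+2+2+3+8+2+9+9+0+4+4+3+5+0+6+1+1+4+7+3+7+9+7+5 = 120

120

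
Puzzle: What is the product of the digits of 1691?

54

1×6×9×1 = 54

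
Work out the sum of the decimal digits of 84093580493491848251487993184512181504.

175

8+4+0+9+3+5+8+0+4+9+3+4+9+1+8+4+8+2+5+1+4+8+7+9+9+3+1+8+4+5+1+2+1+8+1+5+0+4 = 175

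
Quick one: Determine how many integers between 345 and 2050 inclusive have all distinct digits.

The integers in [345, 2050] that have all distinct digits: 345, 346, 347, 348, 349, 350, …, 2048, 2049.
1002 qualify.

1002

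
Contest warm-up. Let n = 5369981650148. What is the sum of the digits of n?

5+3+6+9+9+8+1+6+5+0+1+4+8 = 65

65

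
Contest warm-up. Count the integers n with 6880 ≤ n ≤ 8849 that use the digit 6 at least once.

629

The integers in [6880, 8849] that use the digit 6 at least once: 6880, 6881, 6882, 6883, 6884, 6885, …, 8836, 8846.
629 qualify.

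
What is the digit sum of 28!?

90

28! = 304888344611713860501504000000
Sum of its 30 digits: 90.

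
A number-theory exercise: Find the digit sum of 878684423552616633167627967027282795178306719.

8+7+8+6+8+4+4+2+3+5+5+2+6+1+6+6+3+3+1+6+7+6+2+7+9+6+7+0+2+7+2+8+2+7+9+5+1+7+8+3+0+6+7+1+9 = 222

222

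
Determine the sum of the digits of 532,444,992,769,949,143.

5+3+2+4+4+4+9+9+2+7+6+9+9+4+9+1+4+3 = 94

94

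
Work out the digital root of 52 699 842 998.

5+2+6+9+9+8+4+2+9+9+8 = 71
7+1 = 8

8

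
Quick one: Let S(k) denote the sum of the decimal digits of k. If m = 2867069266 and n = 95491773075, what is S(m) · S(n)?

2964

S(2867069266) = 2+8+6+7+0+6+9+2+6+6 = 52.
S(95491773075) = 9+5+4+9+1+7+7+3+0+7+5 = 57.
52 · 57 = 2964.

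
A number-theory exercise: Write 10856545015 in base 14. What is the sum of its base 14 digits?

10856545015 in base 14 is 74DC0ABB1.
Digit sum: 7+4+13+12+0+10+11+11+1 = 69.

69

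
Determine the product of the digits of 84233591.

25920

8×4×2×3×3×5×9×1 = 25920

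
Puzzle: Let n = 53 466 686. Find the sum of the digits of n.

5+3+4+6+6+6+8+6 = 44

44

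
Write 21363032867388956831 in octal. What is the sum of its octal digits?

21363032867388956831 in base 8 is 2241705723235155520237.
Digit sum: 2+2+4+1+7+0+5+7+2+3+2+3+5+1+5+5+5+2+0+2+3+7 = 73.

73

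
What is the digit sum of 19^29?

145

19^29 = 12129821994589221844500501021364910179
Sum of its 38 digits: 145.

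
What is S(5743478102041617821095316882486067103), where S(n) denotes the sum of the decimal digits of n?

148

5+7+4+3+4+7+8+1+0+2+0+4+1+6+1+7+8+2+1+0+9+5+3+1+6+8+8+2+4+8+6+0+6+7+1+0+3 = 148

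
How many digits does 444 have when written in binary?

9

444 in base 2 is 110111100, which has 9 digits.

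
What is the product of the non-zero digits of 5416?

5×4×1×6 = 120

120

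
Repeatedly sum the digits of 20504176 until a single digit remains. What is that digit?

2+0+5+0+4+1+7+6 = 25
2+5 = 7

7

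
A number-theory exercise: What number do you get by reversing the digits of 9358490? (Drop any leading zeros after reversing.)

Reversing 9358490 gives 948539.

948539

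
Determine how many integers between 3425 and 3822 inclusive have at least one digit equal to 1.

76

The integers in [3425, 3822] that have at least one digit equal to 1: 3431, 3441, 3451, 3461, 3471, 3481, …, 3819, 3821.
76 qualify.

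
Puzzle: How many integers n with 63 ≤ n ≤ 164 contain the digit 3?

20

The integers in [63, 164] that contain the digit 3: 63, 73, 83, 93, 103, 113, …, 153, 163.
20 qualify.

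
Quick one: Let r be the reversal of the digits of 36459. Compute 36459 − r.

Reverse of 36459 is 95463.
36459 − 95463 = -59004

-59004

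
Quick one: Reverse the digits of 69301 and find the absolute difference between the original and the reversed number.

58905

Reverse of 69301 is 10396.
|69301 − 10396| = 58905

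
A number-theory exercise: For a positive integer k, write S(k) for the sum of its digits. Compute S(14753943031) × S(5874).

960

S(14753943031) = 1+4+7+5+3+9+4+3+0+3+1 = 40.
S(5874) = 5+8+7+4 = 24.
40 · 24 = 960.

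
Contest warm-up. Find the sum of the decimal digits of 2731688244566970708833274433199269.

166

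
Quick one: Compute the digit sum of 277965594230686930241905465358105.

149

2+7+7+9+6+5+5+9+4+2+3+0+6+8+6+9+3+0+2+4+1+9+0+5+4+6+5+3+5+8+1+0+5 = 149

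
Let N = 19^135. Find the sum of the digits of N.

793

19^135 = 42828821928241846954584931984682781692330700255613269873258126497677213994336325247215203358342158687131744496310391196007756401377063266506279898556901549102282850997144699
Sum of its 173 digits: 793.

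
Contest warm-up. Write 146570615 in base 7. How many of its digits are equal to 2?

146570615 in base 7 is 3426554402.
The digit 2 appears 2 times.

2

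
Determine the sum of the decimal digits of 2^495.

2^495 = 102293456496754433437912178025862473506770063938845774671352855253004181137646079840102190385184504910965208878986252219038039267058918532916516487168
Sum of its 150 digits: 665.

665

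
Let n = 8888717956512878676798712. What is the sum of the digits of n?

8+8+8+8+7+1+7+9+5+6+5+1+2+8+7+8+6+7+6+7+9+8+7+1+2 = 151

151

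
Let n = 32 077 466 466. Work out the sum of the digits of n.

51

3+2+0+7+7+4+6+6+4+6+6 = 51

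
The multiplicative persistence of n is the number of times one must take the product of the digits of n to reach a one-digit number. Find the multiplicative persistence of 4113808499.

4113808499 → 0 (1 step)

1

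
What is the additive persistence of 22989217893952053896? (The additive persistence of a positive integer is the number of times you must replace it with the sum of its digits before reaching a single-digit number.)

22989217893952053896 → 107 → 8 (2 steps)

2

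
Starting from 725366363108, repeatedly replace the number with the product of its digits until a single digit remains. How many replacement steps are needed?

1

725366363108 → 0 (1 step)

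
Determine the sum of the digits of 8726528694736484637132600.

117

8+7+2+6+5+2+8+6+9+4+7+3+6+4+8+4+6+3+7+1+3+2+6+0+0 = 117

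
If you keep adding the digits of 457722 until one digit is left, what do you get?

9

4+5+7+7+2+2 = 27
2+7 = 9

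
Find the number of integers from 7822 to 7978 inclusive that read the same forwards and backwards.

The integers in [7822, 7978] that read the same forwards and backwards: 7887.
1 qualifies.

1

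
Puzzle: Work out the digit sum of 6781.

6+7+8+1 = 22

22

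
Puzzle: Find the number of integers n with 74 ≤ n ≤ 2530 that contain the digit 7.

The integers in [74, 2530] that contain the digit 7: 74, 75, 76, 77, 78, 79, …, 2517, 2527.
629 qualify.

629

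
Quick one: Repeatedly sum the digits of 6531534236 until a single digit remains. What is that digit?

6+5+3+1+5+3+4+2+3+6 = 38
3+8 = 11
1+1 = 2

2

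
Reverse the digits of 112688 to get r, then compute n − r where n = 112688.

Reverse of 112688 is 886211.
112688 − 886211 = -773523

-773523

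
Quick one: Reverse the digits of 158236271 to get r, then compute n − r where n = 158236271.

-14396580

Reverse of 158236271 is 172632851.
158236271 − 172632851 = -14396580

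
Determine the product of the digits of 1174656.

5040

1×1×7×4×6×5×6 = 5040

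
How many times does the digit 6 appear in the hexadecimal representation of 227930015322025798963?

227930015322025798963 in base 16 is C5B2A154F76B0AD33.
The digit 6 appears 1 time.

1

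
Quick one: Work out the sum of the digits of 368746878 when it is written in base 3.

368746878 in base 3 is 221200212021121210.
Digit sum: 2+2+1+2+0+0+2+1+2+0+2+1+1+2+1+2+1+0 = 22.

22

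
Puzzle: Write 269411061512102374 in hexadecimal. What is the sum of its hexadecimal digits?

269411061512102374 in base 16 is 3BD23EEDBFD61E6.
Digit sum: 3+11+13+2+3+14+14+13+11+15+13+6+1+14+6 = 139.

139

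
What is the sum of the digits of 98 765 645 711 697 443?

92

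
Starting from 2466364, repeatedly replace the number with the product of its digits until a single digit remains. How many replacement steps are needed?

2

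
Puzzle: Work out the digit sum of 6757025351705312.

59

6+7+5+7+0+2+5+3+5+1+7+0+5+3+1+2 = 59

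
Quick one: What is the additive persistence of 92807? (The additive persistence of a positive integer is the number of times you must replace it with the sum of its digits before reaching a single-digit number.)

92807 → 26 → 8 (2 steps)

2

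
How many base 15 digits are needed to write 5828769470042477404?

5828769470042477404 in base 15 is D49E530314B26C54, which has 16 digits.

16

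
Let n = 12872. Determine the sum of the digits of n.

1+2+8+7+2 = 20

20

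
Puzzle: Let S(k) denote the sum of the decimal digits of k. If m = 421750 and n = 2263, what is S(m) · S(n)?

247

S(421750) = 4+2+1+7+5+0 = 19.
S(2263) = 2+2+6+3 = 13.
19 · 13 = 247.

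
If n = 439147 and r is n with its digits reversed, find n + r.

1181081

Reverse of 439147 is 741934.
439147 + 741934 = 1181081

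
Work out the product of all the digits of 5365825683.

5×3×6×5×8×2×5×6×8×3 = 5184000

5184000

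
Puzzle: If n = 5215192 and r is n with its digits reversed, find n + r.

Reverse of 5215192 is 2915125.
5215192 + 2915125 = 8130317

8130317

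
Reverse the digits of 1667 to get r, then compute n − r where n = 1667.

Reverse of 1667 is 7661.
1667 − 7661 = -5994

-5994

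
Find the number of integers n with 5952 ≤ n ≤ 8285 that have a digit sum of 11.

The integers in [5952, 8285] that have a digit sum of 11: 6005, 6014, 6023, 6032, 6041, 6050, …, 8201, 8210.
45 qualify.

45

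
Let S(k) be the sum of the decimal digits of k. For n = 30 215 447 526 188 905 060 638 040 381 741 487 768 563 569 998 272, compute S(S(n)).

First digit sum: 232.
2+3+2 = 7.

7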